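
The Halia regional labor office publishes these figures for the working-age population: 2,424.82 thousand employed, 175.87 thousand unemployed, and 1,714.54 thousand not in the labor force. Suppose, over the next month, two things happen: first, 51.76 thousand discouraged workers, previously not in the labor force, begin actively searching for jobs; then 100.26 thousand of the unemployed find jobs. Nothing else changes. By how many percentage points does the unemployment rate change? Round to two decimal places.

Initially, labor force = 2,424.82 + 175.87 = 2,600.69 thousand, so u = 175.87/2,600.69 = 6.76%.
After the first change, unemployed and labor force both rise by 51.76 → E = 2,424.82, U = 227.63, labor force = 2,652.45 thousand.
After the second change, unemployed falls and employed rises by 100.26; labor force unchanged → E = 2,525.08, U = 127.37, labor force = 2,652.45 thousand.
New unemployment rate = 127.37 / 2,652.45 = 4.80%.
Change = 4.80% − 6.76% = −1.96 percentage points.

The unemployment rate changes by −1.96 percentage points.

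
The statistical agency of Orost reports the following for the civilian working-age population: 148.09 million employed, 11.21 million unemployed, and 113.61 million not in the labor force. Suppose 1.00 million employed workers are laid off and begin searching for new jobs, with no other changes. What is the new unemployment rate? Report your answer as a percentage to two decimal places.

New unemployment rate ≈ 7.66%.

Initially, labor force = 148.09 + 11.21 = 159.30 million, so u = 11.21/159.30 = 7.04%.
After the change, employed falls and unemployed rises by 1.00; labor force unchanged → E = 147.09, U = 12.21, labor force = 159.30 million.
New unemployment rate = 12.21 / 159.30 = 7.66%.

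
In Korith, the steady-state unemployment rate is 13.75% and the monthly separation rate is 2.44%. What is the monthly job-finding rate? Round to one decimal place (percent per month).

Job-finding rate ≈ 15.3% per month.

From u* = s/(s+f): f = s·(1−u)/u.
f = 2.44 × (1 − 0.1375) / 0.1375 = 2.1045 / 0.1375 ≈ 15.3% per month.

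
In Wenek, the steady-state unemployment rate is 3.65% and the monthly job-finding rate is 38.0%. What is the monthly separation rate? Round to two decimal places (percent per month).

From u* = s/(s+f): s = u·f/(1−u).
s = 0.0365 × 38.0 / (1 − 0.0365) = 1.3870 / 0.9635 ≈ 1.44% per month.

Separation rate ≈ 1.44% per month.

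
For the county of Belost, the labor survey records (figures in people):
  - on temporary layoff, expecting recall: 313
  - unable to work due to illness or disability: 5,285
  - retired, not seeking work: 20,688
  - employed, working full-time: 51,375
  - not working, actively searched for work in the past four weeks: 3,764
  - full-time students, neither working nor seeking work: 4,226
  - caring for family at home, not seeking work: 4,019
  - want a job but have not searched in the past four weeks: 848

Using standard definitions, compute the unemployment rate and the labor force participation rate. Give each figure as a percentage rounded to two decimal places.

Employed = 51,375.
Unemployed = 313 + 3,764 = 4,077 (jobless and actively searching, or on temporary layoff).
Labor force = 51,375 + 4,077 = 55,452.
Not in labor force = 5,285 + 20,688 + 4,226 + 4,019 + 848 = 35,066 (those not working and not actively searching are outside the labor force — including those who want a job but have given up searching).
Civilian working-age population = 55,452 + 35,066 = 90,518.
Unemployment rate = 4,077 / 55,452 = 7.35%.
Labor force participation rate = 55,452 / 90,518 = 61.26%.

Unemployment rate ≈ 7.35%; labor force participation rate ≈ 61.26%.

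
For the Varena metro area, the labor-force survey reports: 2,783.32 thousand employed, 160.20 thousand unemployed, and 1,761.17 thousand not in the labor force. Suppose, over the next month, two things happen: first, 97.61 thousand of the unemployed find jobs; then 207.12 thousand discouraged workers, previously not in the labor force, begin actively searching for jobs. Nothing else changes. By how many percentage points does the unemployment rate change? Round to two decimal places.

Initially, labor force = 2,783.32 + 160.20 = 2,943.52 thousand, so u = 160.20/2,943.52 = 5.44%.
After the first change, unemployed falls and employed rises by 97.61; labor force unchanged → E = 2,880.93, U = 62.59, labor force = 2,943.52 thousand.
After the second change, unemployed and labor force both rise by 207.12 → E = 2,880.93, U = 269.71, labor force = 3,150.64 thousand.
New unemployment rate = 269.71 / 3,150.64 = 8.56%.
Change = 8.56% − 5.44% = +3.12 percentage points.

The unemployment rate changes by +3.12 percentage points.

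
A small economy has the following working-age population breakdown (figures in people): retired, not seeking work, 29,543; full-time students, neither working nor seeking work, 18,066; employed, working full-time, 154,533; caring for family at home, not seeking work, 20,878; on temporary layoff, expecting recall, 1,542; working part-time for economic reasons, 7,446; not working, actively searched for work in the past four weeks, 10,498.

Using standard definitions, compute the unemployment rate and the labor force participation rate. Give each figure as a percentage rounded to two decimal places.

Unemployment rate ≈ 6.92%; labor force participation rate ≈ 71.76%.

Employed = 154,533 + 7,446 = 161,979 (anyone who worked, including part-time for economic reasons, counts as employed).
Unemployed = 1,542 + 10,498 = 12,040 (jobless and actively searching, or on temporary layoff).
Labor force = 161,979 + 12,040 = 174,019.
Not in labor force = 29,543 + 18,066 + 20,878 = 68,487 (those not working and not actively searching are outside the labor force).
Civilian working-age population = 174,019 + 68,487 = 242,506.
Unemployment rate = 12,040 / 174,019 = 6.92%.
Labor force participation rate = 174,019 / 242,506 = 71.76%.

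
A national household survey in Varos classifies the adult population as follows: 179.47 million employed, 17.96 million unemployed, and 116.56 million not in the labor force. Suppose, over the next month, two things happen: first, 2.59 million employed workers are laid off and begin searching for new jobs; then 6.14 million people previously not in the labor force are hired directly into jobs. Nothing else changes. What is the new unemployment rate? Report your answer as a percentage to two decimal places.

Initially, labor force = 179.47 + 17.96 = 197.43 million, so u = 17.96/197.43 = 9.10%.
After the first change, employed falls and unemployed rises by 2.59; labor force unchanged → E = 176.88, U = 20.55, labor force = 197.43 million.
After the second change, employed and labor force both rise by 6.14; unemployed unchanged → E = 183.02, U = 20.55, labor force = 203.57 million.
New unemployment rate = 20.55 / 203.57 = 10.09%.

New unemployment rate ≈ 10.09%.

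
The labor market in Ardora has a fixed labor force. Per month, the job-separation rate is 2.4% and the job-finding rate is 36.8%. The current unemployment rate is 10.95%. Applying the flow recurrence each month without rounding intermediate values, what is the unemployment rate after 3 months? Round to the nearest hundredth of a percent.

Unemployment rate after three months ≈ 7.21%.

With a fixed labor force, u_{t+1} = u_t + s·(1−u_t) − f·u_t = u_t·(1−s−f) + s.
Here 1−s−f = 0.608 and s = 0.024.
u_1 = 0.109500 × 0.608 + 0.024 = 0.090576.
u_2 = 0.090576 × 0.608 + 0.024 = 0.079070.
u_3 = 0.079070 × 0.608 + 0.024 = 0.072075.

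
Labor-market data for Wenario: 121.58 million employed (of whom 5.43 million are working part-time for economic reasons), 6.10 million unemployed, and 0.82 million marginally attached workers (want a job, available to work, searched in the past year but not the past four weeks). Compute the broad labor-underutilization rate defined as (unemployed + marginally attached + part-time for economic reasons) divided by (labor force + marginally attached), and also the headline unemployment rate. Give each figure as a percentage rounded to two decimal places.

Broad underutilization rate ≈ 9.61%; headline unemployment rate ≈ 4.78%.

Labor force = 121.58 + 6.10 = 127.68 million.
Numerator = 6.10 + 0.82 + 5.43 = 12.35 million.
Denominator = 127.68 + 0.82 = 128.50 million.
Broad rate = 12.35 / 128.50 = 9.61%.
Headline unemployment rate = 6.10 / 127.68 = 4.78%.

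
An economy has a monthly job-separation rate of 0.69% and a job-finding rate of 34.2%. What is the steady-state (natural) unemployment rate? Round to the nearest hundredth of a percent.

Steady-state unemployment rate ≈ 1.98%.

At steady state the flows balance: s·E = f·U, so U/(E+U) = s/(s+f).
u* = 0.69 / (0.69 + 34.2) = 0.69 / 34.89 = 1.98%.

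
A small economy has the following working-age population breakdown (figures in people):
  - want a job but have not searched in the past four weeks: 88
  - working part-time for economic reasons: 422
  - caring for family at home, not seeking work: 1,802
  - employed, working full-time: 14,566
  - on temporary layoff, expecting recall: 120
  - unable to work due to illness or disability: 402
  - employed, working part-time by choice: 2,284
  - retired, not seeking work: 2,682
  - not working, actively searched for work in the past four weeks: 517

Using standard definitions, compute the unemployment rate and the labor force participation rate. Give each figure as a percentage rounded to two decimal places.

Unemployment rate ≈ 3.56%; labor force participation rate ≈ 78.26%.

Employed = 422 + 14,566 + 2,284 = 17,272 (anyone who worked, including part-time for economic reasons, counts as employed).
Unemployed = 120 + 517 = 637 (jobless and actively searching, or on temporary layoff).
Labor force = 17,272 + 637 = 17,909.
Not in labor force = 88 + 1,802 + 402 + 2,682 = 4,974 (those not working and not actively searching are outside the labor force — including those who want a job but have given up searching).
Civilian working-age population = 17,909 + 4,974 = 22,883.
Unemployment rate = 637 / 17,909 = 3.56%.
Labor force participation rate = 17,909 / 22,883 = 78.26%.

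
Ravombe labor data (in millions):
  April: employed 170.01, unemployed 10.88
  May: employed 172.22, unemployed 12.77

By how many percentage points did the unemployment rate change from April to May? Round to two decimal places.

April: labor force = 170.01 + 10.88 = 180.89; u = 10.88/180.89 = 6.01%.
May: labor force = 172.22 + 12.77 = 184.99; u = 12.77/184.99 = 6.90%.
Change = 6.90% − 6.01% = +0.89 pp.

The unemployment rate changed by +0.89 percentage points.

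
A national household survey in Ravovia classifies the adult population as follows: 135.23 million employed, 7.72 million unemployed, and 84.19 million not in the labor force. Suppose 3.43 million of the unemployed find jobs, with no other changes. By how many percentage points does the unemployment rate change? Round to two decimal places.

The unemployment rate changes by −2.40 percentage points.

Initially, labor force = 135.23 + 7.72 = 142.95 million, so u = 7.72/142.95 = 5.40%.
After the change, unemployed falls and employed rises by 3.43; labor force unchanged → E = 138.66, U = 4.29, labor force = 142.95 million.
New unemployment rate = 4.29 / 142.95 = 3.00%.
Change = 3.00% − 5.40% = −2.40 percentage points.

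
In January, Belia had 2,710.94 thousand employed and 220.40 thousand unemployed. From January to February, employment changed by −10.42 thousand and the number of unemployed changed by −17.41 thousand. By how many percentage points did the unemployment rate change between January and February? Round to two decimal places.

The unemployment rate changed by −0.53 percentage points.

January: labor force = 2,710.94 + 220.40 = 2,931.34; u = 220.40/2,931.34 = 7.52%.
February: labor force = 2,700.52 + 202.99 = 2,903.51; u = 202.99/2,903.51 = 6.99%.
Change = 6.99% − 7.52% = −0.53 pp.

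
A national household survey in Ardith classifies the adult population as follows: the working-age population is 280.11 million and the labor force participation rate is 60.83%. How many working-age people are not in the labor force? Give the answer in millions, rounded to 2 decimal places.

About 109.72 million are not in the labor force.

Share not in the labor force = 1 − 0.6083 = 0.3917.
Not in labor force = 0.3917 × 280.11 ≈ 109.72 million.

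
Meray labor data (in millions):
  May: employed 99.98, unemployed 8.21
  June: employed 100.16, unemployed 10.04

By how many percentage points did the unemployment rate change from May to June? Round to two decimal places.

May: labor force = 99.98 + 8.21 = 108.19; u = 8.21/108.19 = 7.59%.
June: labor force = 100.16 + 10.04 = 110.20; u = 10.04/110.20 = 9.11%.
Change = 9.11% − 7.59% = +1.52 pp.

The unemployment rate changed by +1.52 percentage points.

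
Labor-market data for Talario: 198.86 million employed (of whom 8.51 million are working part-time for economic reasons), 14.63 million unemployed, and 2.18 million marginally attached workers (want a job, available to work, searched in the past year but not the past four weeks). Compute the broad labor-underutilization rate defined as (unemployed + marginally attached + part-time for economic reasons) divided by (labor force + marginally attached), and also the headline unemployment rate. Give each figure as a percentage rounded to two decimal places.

Labor force = 198.86 + 14.63 = 213.49 million.
Numerator = 14.63 + 2.18 + 8.51 = 25.32 million.
Denominator = 213.49 + 2.18 = 215.67 million.
Broad rate = 25.32 / 215.67 = 11.74%.
Headline unemployment rate = 14.63 / 213.49 = 6.85%.

Broad underutilization rate ≈ 11.74%; headline unemployment rate ≈ 6.85%.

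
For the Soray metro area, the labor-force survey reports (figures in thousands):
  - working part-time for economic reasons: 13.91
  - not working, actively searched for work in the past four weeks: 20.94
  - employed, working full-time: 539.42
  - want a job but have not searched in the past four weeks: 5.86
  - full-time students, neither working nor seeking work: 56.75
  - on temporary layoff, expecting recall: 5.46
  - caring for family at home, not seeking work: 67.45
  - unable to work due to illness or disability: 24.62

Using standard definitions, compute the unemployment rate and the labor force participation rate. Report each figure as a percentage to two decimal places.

Employed = 13.91 + 539.42 = 553.33 thousand (anyone who worked, including part-time for economic reasons, counts as employed).
Unemployed = 20.94 + 5.46 = 26.40 thousand (jobless and actively searching, or on temporary layoff).
Labor force = 553.33 + 26.40 = 579.73 thousand.
Not in labor force = 5.86 + 56.75 + 67.45 + 24.62 = 154.68 thousand (those not working and not actively searching are outside the labor force — including those who want a job but have given up searching).
Civilian working-age population = 579.73 + 154.68 = 734.41 thousand.
Unemployment rate = 26.40 / 579.73 = 4.55%.
Labor force participation rate = 579.73 / 734.41 = 78.94%.

Unemployment rate ≈ 4.55%; labor force participation rate ≈ 78.94%.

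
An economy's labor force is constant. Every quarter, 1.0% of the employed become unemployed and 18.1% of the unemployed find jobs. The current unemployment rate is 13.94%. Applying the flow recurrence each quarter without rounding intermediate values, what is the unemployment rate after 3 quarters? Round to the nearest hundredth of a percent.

With a fixed labor force, u_{t+1} = u_t + s·(1−u_t) − f·u_t = u_t·(1−s−f) + s.
Here 1−s−f = 0.809 and s = 0.010.
u_1 = 0.139400 × 0.809 + 0.010 = 0.122775.
u_2 = 0.122775 × 0.809 + 0.010 = 0.109325.
u_3 = 0.109325 × 0.809 + 0.010 = 0.098444.

Unemployment rate after three quarters ≈ 9.84%.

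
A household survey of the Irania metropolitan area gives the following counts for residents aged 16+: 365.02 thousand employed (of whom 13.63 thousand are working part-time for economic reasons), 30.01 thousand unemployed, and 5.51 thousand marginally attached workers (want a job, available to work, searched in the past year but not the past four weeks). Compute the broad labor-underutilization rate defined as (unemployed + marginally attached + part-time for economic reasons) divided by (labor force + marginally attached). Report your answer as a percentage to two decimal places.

Broad underutilization rate ≈ 12.27%.

Labor force = 365.02 + 30.01 = 395.03 thousand.
Numerator = 30.01 + 5.51 + 13.63 = 49.15 thousand.
Denominator = 395.03 + 5.51 = 400.54 thousand.
Broad rate = 49.15 / 400.54 = 12.27%.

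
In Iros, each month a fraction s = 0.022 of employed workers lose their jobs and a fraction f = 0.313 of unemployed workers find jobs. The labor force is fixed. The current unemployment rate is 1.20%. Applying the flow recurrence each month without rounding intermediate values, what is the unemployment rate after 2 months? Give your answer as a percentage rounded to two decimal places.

With a fixed labor force, u_{t+1} = u_t + s·(1−u_t) − f·u_t = u_t·(1−s−f) + s.
Here 1−s−f = 0.665 and s = 0.022.
u_1 = 0.012000 × 0.665 + 0.022 = 0.029980.
u_2 = 0.029980 × 0.665 + 0.022 = 0.041937.

Unemployment rate after two months ≈ 4.19%.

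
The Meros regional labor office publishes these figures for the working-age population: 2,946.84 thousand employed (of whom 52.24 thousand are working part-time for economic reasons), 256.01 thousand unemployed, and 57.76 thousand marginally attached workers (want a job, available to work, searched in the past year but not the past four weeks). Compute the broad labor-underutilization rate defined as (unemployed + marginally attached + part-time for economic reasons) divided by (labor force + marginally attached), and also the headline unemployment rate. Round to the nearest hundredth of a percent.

Broad underutilization rate ≈ 11.23%; headline unemployment rate ≈ 7.99%.

Labor force = 2,946.84 + 256.01 = 3,202.85 thousand.
Numerator = 256.01 + 57.76 + 52.24 = 366.01 thousand.
Denominator = 3,202.85 + 57.76 = 3,260.61 thousand.
Broad rate = 366.01 / 3,260.61 = 11.23%.
Headline unemployment rate = 256.01 / 3,202.85 = 7.99%.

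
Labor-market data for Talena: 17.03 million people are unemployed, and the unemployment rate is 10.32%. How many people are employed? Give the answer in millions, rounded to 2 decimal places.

Labor force = U / u = 17.03 / 0.1032 ≈ 165.02 million.
Employed = labor force − unemployed = 165.02 − 17.03 = 147.99 million.

About 147.99 million are employed.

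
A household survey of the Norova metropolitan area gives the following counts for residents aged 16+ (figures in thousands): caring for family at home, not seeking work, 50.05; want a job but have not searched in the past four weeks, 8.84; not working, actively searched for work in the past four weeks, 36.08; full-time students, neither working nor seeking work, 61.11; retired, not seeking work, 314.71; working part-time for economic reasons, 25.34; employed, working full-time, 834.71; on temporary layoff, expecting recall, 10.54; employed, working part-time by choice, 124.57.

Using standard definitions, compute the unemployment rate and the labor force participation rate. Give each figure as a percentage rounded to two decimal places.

Employed = 25.34 + 834.71 + 124.57 = 984.62 thousand (anyone who worked, including part-time for economic reasons, counts as employed).
Unemployed = 36.08 + 10.54 = 46.62 thousand (jobless and actively searching, or on temporary layoff).
Labor force = 984.62 + 46.62 = 1,031.24 thousand.
Not in labor force = 50.05 + 8.84 + 61.11 + 314.71 = 434.71 thousand (those not working and not actively searching are outside the labor force — including those who want a job but have given up searching).
Civilian working-age population = 1,031.24 + 434.71 = 1,465.95 thousand.
Unemployment rate = 46.62 / 1,031.24 = 4.52%.
Labor force participation rate = 1,031.24 / 1,465.95 = 70.35%.

Unemployment rate ≈ 4.52%; labor force participation rate ≈ 70.35%.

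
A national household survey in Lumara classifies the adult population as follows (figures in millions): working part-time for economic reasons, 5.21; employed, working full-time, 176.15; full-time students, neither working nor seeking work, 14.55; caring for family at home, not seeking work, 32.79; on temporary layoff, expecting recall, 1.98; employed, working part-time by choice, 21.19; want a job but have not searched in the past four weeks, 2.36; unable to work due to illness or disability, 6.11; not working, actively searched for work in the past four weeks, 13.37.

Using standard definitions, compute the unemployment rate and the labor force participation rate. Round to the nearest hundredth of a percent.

Unemployment rate ≈ 7.04%; labor force participation rate ≈ 79.61%.

Employed = 5.21 + 176.15 + 21.19 = 202.55 million (anyone who worked, including part-time for economic reasons, counts as employed).
Unemployed = 1.98 + 13.37 = 15.35 million (jobless and actively searching, or on temporary layoff).
Labor force = 202.55 + 15.35 = 217.90 million.
Not in labor force = 14.55 + 32.79 + 2.36 + 6.11 = 55.81 million (those not working and not actively searching are outside the labor force — including those who want a job but have given up searching).
Civilian working-age population = 217.90 + 55.81 = 273.71 million.
Unemployment rate = 15.35 / 217.90 = 7.04%.
Labor force participation rate = 217.90 / 273.71 = 79.61%.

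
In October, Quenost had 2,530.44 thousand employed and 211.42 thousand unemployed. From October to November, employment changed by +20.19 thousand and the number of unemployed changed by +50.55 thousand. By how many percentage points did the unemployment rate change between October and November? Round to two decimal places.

The unemployment rate changed by +1.60 percentage points.

October: labor force = 2,530.44 + 211.42 = 2,741.86; u = 211.42/2,741.86 = 7.71%.
November: labor force = 2,550.63 + 261.97 = 2,812.60; u = 261.97/2,812.60 = 9.31%.
Change = 9.31% − 7.71% = +1.60 pp.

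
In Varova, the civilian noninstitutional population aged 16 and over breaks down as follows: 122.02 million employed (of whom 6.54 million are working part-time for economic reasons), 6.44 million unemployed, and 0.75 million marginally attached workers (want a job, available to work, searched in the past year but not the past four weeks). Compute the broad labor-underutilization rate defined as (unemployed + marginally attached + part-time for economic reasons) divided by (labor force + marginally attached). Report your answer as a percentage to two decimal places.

Broad underutilization rate ≈ 10.63%.

Labor force = 122.02 + 6.44 = 128.46 million.
Numerator = 6.44 + 0.75 + 6.54 = 13.73 million.
Denominator = 128.46 + 0.75 = 129.21 million.
Broad rate = 13.73 / 129.21 = 10.63%.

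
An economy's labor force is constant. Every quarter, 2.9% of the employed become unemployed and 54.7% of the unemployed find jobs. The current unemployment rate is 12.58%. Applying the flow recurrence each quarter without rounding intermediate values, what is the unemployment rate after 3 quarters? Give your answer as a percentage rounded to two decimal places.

With a fixed labor force, u_{t+1} = u_t + s·(1−u_t) − f·u_t = u_t·(1−s−f) + s.
Here 1−s−f = 0.424 and s = 0.029.
u_1 = 0.125800 × 0.424 + 0.029 = 0.082339.
u_2 = 0.082339 × 0.424 + 0.029 = 0.063912.
u_3 = 0.063912 × 0.424 + 0.029 = 0.056099.

Unemployment rate after three quarters ≈ 5.61%.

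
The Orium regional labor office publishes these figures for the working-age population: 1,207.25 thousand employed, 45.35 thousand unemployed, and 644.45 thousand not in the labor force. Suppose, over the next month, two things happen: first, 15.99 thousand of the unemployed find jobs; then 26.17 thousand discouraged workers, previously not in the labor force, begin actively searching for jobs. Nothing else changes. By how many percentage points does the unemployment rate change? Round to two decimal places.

The unemployment rate changes by +0.72 percentage points.

Initially, labor force = 1,207.25 + 45.35 = 1,252.60 thousand, so u = 45.35/1,252.60 = 3.62%.
After the first change, unemployed falls and employed rises by 15.99; labor force unchanged → E = 1,223.24, U = 29.36, labor force = 1,252.60 thousand.
After the second change, unemployed and labor force both rise by 26.17 → E = 1,223.24, U = 55.53, labor force = 1,278.77 thousand.
New unemployment rate = 55.53 / 1,278.77 = 4.34%.
Change = 4.34% − 3.62% = +0.72 percentage points.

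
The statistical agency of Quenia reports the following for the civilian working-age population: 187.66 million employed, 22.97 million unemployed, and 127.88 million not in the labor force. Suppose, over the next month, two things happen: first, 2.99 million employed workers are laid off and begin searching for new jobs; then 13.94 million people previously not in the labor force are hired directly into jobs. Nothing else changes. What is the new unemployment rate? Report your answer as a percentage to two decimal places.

New unemployment rate ≈ 11.56%.

Initially, labor force = 187.66 + 22.97 = 210.63 million, so u = 22.97/210.63 = 10.91%.
After the first change, employed falls and unemployed rises by 2.99; labor force unchanged → E = 184.67, U = 25.96, labor force = 210.63 million.
After the second change, employed and labor force both rise by 13.94; unemployed unchanged → E = 198.61, U = 25.96, labor force = 224.57 million.
New unemployment rate = 25.96 / 224.57 = 11.56%.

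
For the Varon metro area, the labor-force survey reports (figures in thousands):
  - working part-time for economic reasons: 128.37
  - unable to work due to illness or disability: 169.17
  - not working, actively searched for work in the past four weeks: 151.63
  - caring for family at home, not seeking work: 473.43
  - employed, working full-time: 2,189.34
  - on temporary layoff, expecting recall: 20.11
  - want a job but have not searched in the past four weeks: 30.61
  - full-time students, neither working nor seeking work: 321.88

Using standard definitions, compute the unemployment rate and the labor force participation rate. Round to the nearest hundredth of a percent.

Employed = 128.37 + 2,189.34 = 2,317.71 thousand (anyone who worked, including part-time for economic reasons, counts as employed).
Unemployed = 151.63 + 20.11 = 171.74 thousand (jobless and actively searching, or on temporary layoff).
Labor force = 2,317.71 + 171.74 = 2,489.45 thousand.
Not in labor force = 169.17 + 473.43 + 30.61 + 321.88 = 995.09 thousand (those not working and not actively searching are outside the labor force — including those who want a job but have given up searching).
Civilian working-age population = 2,489.45 + 995.09 = 3,484.54 thousand.
Unemployment rate = 171.74 / 2,489.45 = 6.90%.
Labor force participation rate = 2,489.45 / 3,484.54 = 71.44%.

Unemployment rate ≈ 6.90%; labor force participation rate ≈ 71.44%.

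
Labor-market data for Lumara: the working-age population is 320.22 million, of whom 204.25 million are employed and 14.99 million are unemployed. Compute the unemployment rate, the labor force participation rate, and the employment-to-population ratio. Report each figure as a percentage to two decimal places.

Unemployment rate ≈ 6.84%; labor force participation rate ≈ 68.47%; employment-population ratio ≈ 63.78%.

Labor force = employed + unemployed = 204.25 + 14.99 = 219.24 million.
Unemployment rate = 14.99 / 219.24 = 6.84%.
Labor force participation rate = 219.24 / 320.22 = 68.47%.
Employment-population ratio = 204.25 / 320.22 = 63.78%.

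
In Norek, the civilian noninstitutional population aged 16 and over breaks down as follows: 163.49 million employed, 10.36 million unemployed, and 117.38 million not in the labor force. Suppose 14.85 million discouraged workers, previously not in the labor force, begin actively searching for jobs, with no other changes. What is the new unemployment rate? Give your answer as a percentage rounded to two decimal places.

Initially, labor force = 163.49 + 10.36 = 173.85 million, so u = 10.36/173.85 = 5.96%.
After the change, unemployed and labor force both rise by 14.85 → E = 163.49, U = 25.21, labor force = 188.70 million.
New unemployment rate = 25.21 / 188.70 = 13.36%.

New unemployment rate ≈ 13.36%.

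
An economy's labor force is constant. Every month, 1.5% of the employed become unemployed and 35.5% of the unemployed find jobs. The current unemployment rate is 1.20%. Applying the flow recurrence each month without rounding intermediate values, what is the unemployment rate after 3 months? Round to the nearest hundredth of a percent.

Unemployment rate after three months ≈ 3.34%.

With a fixed labor force, u_{t+1} = u_t + s·(1−u_t) − f·u_t = u_t·(1−s−f) + s.
Here 1−s−f = 0.630 and s = 0.015.
u_1 = 0.012000 × 0.630 + 0.015 = 0.022560.
u_2 = 0.022560 × 0.630 + 0.015 = 0.029213.
u_3 = 0.029213 × 0.630 + 0.015 = 0.033404.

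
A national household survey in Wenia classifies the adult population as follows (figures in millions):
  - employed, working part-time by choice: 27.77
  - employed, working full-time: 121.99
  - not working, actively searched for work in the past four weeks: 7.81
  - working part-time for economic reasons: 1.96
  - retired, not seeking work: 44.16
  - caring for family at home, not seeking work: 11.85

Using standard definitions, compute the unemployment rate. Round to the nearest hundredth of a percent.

Unemployment rate ≈ 4.90%.

Employed = 27.77 + 121.99 + 1.96 = 151.72 million (anyone who worked, including part-time for economic reasons, counts as employed).
Unemployed = 7.81 million.
Labor force = 151.72 + 7.81 = 159.53 million.
Unemployment rate = 7.81 / 159.53 = 4.90%.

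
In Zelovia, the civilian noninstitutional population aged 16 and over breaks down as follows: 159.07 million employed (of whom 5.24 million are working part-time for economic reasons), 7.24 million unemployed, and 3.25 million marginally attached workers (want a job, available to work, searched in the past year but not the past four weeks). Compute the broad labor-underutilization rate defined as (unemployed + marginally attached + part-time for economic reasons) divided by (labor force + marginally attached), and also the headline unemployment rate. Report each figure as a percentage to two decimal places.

Labor force = 159.07 + 7.24 = 166.31 million.
Numerator = 7.24 + 3.25 + 5.24 = 15.73 million.
Denominator = 166.31 + 3.25 = 169.56 million.
Broad rate = 15.73 / 169.56 = 9.28%.
Headline unemployment rate = 7.24 / 166.31 = 4.35%.

Broad underutilization rate ≈ 9.28%; headline unemployment rate ≈ 4.35%.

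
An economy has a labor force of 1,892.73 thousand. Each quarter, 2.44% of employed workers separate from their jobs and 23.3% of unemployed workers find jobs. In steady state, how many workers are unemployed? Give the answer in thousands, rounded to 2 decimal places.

About 179.42 thousand are unemployed in steady state.

Steady-state unemployment rate u* = s/(s+f) = 2.44/(2.44+23.3) = 0.094794.
Unemployed = u* × labor force = 0.094794 × 1,892.73 ≈ 179.42 thousand.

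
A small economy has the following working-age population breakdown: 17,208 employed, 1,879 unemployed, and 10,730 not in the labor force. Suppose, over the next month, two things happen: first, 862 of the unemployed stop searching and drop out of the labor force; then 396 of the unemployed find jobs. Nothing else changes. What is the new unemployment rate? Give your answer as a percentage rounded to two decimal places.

Initially, labor force = 17,208 + 1,879 = 19,087, so u = 1,879/19,087 = 9.84%.
After the first change, unemployed and labor force both fall by 862 → E = 17,208, U = 1,017, labor force = 18,225.
After the second change, unemployed falls and employed rises by 396; labor force unchanged → E = 17,604, U = 621, labor force = 18,225.
New unemployment rate = 621 / 18,225 = 3.41%.

New unemployment rate ≈ 3.41%.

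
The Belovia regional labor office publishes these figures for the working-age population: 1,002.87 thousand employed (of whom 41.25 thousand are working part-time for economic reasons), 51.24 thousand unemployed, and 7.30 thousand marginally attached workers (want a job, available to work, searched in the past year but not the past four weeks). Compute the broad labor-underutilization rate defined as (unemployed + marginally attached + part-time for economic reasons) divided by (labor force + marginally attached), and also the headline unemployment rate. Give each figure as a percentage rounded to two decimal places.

Labor force = 1,002.87 + 51.24 = 1,054.11 thousand.
Numerator = 51.24 + 7.30 + 41.25 = 99.79 thousand.
Denominator = 1,054.11 + 7.30 = 1,061.41 thousand.
Broad rate = 99.79 / 1,061.41 = 9.40%.
Headline unemployment rate = 51.24 / 1,054.11 = 4.86%.

Broad underutilization rate ≈ 9.40%; headline unemployment rate ≈ 4.86%.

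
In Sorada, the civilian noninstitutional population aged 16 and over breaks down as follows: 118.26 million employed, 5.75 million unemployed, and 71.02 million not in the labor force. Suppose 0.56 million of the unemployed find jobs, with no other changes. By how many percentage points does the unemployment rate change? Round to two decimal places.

Initially, labor force = 118.26 + 5.75 = 124.01 million, so u = 5.75/124.01 = 4.64%.
After the change, unemployed falls and employed rises by 0.56; labor force unchanged → E = 118.82, U = 5.19, labor force = 124.01 million.
New unemployment rate = 5.19 / 124.01 = 4.19%.
Change = 4.19% − 4.64% = −0.45 percentage points.

The unemployment rate changes by −0.45 percentage points.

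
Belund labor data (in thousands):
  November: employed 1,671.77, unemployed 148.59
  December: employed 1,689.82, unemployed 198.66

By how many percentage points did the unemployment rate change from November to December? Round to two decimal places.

November: labor force = 1,671.77 + 148.59 = 1,820.36; u = 148.59/1,820.36 = 8.16%.
December: labor force = 1,689.82 + 198.66 = 1,888.48; u = 198.66/1,888.48 = 10.52%.
Change = 10.52% − 8.16% = +2.36 pp.

The unemployment rate changed by +2.36 percentage points.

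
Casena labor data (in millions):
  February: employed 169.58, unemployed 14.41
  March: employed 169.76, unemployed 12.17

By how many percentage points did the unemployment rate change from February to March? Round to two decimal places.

February: labor force = 169.58 + 14.41 = 183.99; u = 14.41/183.99 = 7.83%.
March: labor force = 169.76 + 12.17 = 181.93; u = 12.17/181.93 = 6.69%.
Change = 6.69% − 7.83% = −1.14 pp.

The unemployment rate changed by −1.14 percentage points.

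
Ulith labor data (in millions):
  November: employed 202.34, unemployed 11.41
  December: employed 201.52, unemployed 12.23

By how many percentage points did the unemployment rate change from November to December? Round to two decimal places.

November: labor force = 202.34 + 11.41 = 213.75; u = 11.41/213.75 = 5.34%.
December: labor force = 201.52 + 12.23 = 213.75; u = 12.23/213.75 = 5.72%.
Change = 5.72% − 5.34% = +0.38 pp.

The unemployment rate changed by +0.38 percentage points.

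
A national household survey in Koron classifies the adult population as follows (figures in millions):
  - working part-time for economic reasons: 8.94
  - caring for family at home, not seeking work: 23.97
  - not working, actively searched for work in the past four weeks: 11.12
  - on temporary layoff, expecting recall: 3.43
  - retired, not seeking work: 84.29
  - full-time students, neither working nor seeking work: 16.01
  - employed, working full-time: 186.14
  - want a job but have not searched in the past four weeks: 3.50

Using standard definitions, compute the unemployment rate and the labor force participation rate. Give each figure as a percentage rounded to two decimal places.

Employed = 8.94 + 186.14 = 195.08 million (anyone who worked, including part-time for economic reasons, counts as employed).
Unemployed = 11.12 + 3.43 = 14.55 million (jobless and actively searching, or on temporary layoff).
Labor force = 195.08 + 14.55 = 209.63 million.
Not in labor force = 23.97 + 84.29 + 16.01 + 3.50 = 127.77 million (those not working and not actively searching are outside the labor force — including those who want a job but have given up searching).
Civilian working-age population = 209.63 + 127.77 = 337.40 million.
Unemployment rate = 14.55 / 209.63 = 6.94%.
Labor force participation rate = 209.63 / 337.40 = 62.13%.

Unemployment rate ≈ 6.94%; labor force participation rate ≈ 62.13%.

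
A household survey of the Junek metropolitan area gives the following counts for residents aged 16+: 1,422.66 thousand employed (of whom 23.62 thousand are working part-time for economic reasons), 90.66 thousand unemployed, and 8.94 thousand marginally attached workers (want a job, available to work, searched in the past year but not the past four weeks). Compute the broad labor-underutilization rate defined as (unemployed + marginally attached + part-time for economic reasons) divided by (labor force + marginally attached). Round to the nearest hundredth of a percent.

Labor force = 1,422.66 + 90.66 = 1,513.32 thousand.
Numerator = 90.66 + 8.94 + 23.62 = 123.22 thousand.
Denominator = 1,513.32 + 8.94 = 1,522.26 thousand.
Broad rate = 123.22 / 1,522.26 = 8.09%.

Broad underutilization rate ≈ 8.09%.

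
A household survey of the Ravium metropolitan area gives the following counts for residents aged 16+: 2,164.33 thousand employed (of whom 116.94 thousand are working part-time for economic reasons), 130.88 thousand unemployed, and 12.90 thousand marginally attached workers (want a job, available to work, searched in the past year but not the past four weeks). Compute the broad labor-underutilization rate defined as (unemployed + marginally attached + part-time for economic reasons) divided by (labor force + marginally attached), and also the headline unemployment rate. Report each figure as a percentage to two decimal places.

Labor force = 2,164.33 + 130.88 = 2,295.21 thousand.
Numerator = 130.88 + 12.90 + 116.94 = 260.72 thousand.
Denominator = 2,295.21 + 12.90 = 2,308.11 thousand.
Broad rate = 260.72 / 2,308.11 = 11.30%.
Headline unemployment rate = 130.88 / 2,295.21 = 5.70%.

Broad underutilization rate ≈ 11.30%; headline unemployment rate ≈ 5.70%.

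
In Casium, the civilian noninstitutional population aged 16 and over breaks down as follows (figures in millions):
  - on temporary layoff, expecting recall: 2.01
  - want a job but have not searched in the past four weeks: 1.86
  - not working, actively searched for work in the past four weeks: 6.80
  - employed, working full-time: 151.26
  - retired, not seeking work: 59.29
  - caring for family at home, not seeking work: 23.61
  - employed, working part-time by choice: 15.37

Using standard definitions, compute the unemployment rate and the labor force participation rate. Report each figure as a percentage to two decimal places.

Unemployment rate ≈ 5.02%; labor force participation rate ≈ 67.43%.

Employed = 151.26 + 15.37 = 166.63 million.
Unemployed = 2.01 + 6.80 = 8.81 million (jobless and actively searching, or on temporary layoff).
Labor force = 166.63 + 8.81 = 175.44 million.
Not in labor force = 1.86 + 59.29 + 23.61 = 84.76 million (those not working and not actively searching are outside the labor force — including those who want a job but have given up searching).
Civilian working-age population = 175.44 + 84.76 = 260.20 million.
Unemployment rate = 8.81 / 175.44 = 5.02%.
Labor force participation rate = 175.44 / 260.20 = 67.43%.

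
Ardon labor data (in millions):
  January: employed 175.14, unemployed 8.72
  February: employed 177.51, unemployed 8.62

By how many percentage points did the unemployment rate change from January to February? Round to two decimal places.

The unemployment rate changed by −0.11 percentage points.

January: labor force = 175.14 + 8.72 = 183.86; u = 8.72/183.86 = 4.74%.
February: labor force = 177.51 + 8.62 = 186.13; u = 8.62/186.13 = 4.63%.
Change = 4.63% − 4.74% = −0.11 pp.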